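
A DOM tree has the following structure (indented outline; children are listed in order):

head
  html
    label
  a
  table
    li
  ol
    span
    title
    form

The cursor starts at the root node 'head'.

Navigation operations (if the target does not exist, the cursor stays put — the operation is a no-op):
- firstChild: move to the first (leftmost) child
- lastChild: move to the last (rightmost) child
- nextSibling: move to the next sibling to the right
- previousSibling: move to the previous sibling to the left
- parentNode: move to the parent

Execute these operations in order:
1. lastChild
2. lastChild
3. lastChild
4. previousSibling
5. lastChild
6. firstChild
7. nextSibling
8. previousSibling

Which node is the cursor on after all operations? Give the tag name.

After 1 (lastChild): ol
After 2 (lastChild): form
After 3 (lastChild): form (no-op, stayed)
After 4 (previousSibling): title
After 5 (lastChild): title (no-op, stayed)
After 6 (firstChild): title (no-op, stayed)
After 7 (nextSibling): form
After 8 (previousSibling): title

Answer: title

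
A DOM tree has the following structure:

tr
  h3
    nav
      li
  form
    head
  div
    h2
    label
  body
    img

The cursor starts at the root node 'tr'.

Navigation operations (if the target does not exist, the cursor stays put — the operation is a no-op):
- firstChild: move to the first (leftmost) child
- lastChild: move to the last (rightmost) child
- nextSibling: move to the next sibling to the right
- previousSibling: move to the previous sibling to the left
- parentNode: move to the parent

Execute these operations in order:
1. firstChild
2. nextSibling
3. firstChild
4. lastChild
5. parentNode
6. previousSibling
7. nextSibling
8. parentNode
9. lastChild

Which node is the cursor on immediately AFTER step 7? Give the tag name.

Answer: form

Derivation:
After 1 (firstChild): h3
After 2 (nextSibling): form
After 3 (firstChild): head
After 4 (lastChild): head (no-op, stayed)
After 5 (parentNode): form
After 6 (previousSibling): h3
After 7 (nextSibling): form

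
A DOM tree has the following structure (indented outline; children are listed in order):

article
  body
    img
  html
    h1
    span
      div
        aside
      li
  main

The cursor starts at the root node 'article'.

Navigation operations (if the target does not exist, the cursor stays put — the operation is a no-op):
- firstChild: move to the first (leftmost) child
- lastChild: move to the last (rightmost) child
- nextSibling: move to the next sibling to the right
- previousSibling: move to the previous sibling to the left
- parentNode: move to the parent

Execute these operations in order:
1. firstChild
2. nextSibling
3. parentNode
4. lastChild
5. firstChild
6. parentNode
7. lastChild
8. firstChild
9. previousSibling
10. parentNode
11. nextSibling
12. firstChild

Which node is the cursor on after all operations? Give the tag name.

Answer: body

Derivation:
After 1 (firstChild): body
After 2 (nextSibling): html
After 3 (parentNode): article
After 4 (lastChild): main
After 5 (firstChild): main (no-op, stayed)
After 6 (parentNode): article
After 7 (lastChild): main
After 8 (firstChild): main (no-op, stayed)
After 9 (previousSibling): html
After 10 (parentNode): article
After 11 (nextSibling): article (no-op, stayed)
After 12 (firstChild): body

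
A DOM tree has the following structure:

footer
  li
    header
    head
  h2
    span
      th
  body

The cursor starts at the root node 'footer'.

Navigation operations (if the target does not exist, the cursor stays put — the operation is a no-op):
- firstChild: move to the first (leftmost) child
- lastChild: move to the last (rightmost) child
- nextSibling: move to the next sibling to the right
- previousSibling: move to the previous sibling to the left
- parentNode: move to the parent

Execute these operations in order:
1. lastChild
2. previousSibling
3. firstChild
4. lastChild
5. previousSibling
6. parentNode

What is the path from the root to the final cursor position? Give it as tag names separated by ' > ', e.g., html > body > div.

After 1 (lastChild): body
After 2 (previousSibling): h2
After 3 (firstChild): span
After 4 (lastChild): th
After 5 (previousSibling): th (no-op, stayed)
After 6 (parentNode): span

Answer: footer > h2 > span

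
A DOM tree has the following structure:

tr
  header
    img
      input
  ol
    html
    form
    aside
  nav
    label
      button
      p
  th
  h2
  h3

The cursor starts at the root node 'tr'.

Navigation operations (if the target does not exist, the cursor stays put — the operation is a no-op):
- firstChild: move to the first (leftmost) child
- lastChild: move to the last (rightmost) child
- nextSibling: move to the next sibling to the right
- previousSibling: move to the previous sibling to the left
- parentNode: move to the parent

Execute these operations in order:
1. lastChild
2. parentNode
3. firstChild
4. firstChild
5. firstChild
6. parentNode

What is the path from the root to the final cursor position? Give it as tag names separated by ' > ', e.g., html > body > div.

Answer: tr > header > img

Derivation:
After 1 (lastChild): h3
After 2 (parentNode): tr
After 3 (firstChild): header
After 4 (firstChild): img
After 5 (firstChild): input
After 6 (parentNode): img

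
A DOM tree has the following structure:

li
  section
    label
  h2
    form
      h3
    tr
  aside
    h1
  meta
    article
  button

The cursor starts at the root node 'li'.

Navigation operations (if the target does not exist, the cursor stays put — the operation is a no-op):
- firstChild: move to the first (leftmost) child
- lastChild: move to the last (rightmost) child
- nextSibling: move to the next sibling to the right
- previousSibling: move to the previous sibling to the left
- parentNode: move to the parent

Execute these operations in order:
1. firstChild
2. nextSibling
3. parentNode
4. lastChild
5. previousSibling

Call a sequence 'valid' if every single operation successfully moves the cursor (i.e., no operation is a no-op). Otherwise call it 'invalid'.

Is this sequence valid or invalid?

After 1 (firstChild): section
After 2 (nextSibling): h2
After 3 (parentNode): li
After 4 (lastChild): button
After 5 (previousSibling): meta

Answer: valid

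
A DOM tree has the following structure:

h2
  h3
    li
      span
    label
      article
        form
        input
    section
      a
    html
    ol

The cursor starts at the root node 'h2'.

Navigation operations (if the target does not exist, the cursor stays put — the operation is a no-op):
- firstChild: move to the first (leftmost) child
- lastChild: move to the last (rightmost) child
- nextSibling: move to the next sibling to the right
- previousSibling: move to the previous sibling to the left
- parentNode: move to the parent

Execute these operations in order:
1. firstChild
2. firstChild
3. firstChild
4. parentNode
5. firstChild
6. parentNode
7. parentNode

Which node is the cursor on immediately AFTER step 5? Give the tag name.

Answer: span

Derivation:
After 1 (firstChild): h3
After 2 (firstChild): li
After 3 (firstChild): span
After 4 (parentNode): li
After 5 (firstChild): span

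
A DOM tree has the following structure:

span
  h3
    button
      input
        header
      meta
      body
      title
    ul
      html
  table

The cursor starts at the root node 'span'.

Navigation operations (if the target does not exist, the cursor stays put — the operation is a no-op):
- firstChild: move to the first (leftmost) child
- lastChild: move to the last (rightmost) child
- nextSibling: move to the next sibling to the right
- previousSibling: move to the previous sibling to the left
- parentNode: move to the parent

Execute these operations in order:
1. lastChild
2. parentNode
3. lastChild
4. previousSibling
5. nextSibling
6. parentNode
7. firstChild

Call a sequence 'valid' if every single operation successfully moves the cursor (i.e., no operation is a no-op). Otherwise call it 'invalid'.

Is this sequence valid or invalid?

After 1 (lastChild): table
After 2 (parentNode): span
After 3 (lastChild): table
After 4 (previousSibling): h3
After 5 (nextSibling): table
After 6 (parentNode): span
After 7 (firstChild): h3

Answer: valid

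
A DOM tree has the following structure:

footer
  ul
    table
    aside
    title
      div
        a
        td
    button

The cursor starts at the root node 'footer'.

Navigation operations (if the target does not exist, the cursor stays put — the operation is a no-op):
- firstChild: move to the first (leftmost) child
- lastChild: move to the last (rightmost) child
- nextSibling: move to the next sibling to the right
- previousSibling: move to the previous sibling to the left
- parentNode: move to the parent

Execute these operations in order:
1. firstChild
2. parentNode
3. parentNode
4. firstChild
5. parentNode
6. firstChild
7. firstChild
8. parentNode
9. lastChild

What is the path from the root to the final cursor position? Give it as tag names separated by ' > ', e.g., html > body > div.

Answer: footer > ul > button

Derivation:
After 1 (firstChild): ul
After 2 (parentNode): footer
After 3 (parentNode): footer (no-op, stayed)
After 4 (firstChild): ul
After 5 (parentNode): footer
After 6 (firstChild): ul
After 7 (firstChild): table
After 8 (parentNode): ul
After 9 (lastChild): button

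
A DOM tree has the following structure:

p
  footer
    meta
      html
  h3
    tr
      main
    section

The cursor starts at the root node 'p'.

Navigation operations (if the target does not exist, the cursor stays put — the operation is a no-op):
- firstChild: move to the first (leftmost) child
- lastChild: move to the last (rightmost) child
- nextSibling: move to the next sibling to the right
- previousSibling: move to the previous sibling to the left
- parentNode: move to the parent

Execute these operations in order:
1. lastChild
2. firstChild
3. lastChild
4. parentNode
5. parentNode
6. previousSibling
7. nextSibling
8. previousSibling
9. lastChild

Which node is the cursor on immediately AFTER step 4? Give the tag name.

Answer: tr

Derivation:
After 1 (lastChild): h3
After 2 (firstChild): tr
After 3 (lastChild): main
After 4 (parentNode): tr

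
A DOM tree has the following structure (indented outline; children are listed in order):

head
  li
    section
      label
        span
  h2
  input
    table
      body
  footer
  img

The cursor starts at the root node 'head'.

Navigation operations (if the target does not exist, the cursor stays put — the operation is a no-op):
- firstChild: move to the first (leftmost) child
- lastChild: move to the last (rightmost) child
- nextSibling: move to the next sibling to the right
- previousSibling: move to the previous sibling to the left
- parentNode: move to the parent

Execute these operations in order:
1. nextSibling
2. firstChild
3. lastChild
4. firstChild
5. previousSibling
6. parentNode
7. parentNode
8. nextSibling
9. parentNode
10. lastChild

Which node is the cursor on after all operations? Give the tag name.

After 1 (nextSibling): head (no-op, stayed)
After 2 (firstChild): li
After 3 (lastChild): section
After 4 (firstChild): label
After 5 (previousSibling): label (no-op, stayed)
After 6 (parentNode): section
After 7 (parentNode): li
After 8 (nextSibling): h2
After 9 (parentNode): head
After 10 (lastChild): img

Answer: img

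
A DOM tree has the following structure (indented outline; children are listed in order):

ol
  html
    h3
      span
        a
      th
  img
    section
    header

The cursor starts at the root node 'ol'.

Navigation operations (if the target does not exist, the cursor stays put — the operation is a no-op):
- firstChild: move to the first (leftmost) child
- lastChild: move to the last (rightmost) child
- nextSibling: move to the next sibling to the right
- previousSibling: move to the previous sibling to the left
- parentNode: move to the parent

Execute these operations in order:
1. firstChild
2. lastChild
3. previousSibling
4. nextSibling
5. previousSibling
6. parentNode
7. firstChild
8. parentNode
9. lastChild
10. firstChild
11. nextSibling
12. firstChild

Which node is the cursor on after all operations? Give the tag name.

Answer: th

Derivation:
After 1 (firstChild): html
After 2 (lastChild): h3
After 3 (previousSibling): h3 (no-op, stayed)
After 4 (nextSibling): h3 (no-op, stayed)
After 5 (previousSibling): h3 (no-op, stayed)
After 6 (parentNode): html
After 7 (firstChild): h3
After 8 (parentNode): html
After 9 (lastChild): h3
After 10 (firstChild): span
After 11 (nextSibling): th
After 12 (firstChild): th (no-op, stayed)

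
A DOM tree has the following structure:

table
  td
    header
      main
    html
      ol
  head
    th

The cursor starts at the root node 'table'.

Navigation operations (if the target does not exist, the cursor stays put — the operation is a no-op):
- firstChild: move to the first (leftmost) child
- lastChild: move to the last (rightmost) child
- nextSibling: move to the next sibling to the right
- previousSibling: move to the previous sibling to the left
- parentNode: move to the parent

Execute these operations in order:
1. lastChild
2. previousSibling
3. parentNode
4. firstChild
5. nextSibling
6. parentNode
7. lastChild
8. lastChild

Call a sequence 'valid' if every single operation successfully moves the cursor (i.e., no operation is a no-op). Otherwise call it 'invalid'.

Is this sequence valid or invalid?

After 1 (lastChild): head
After 2 (previousSibling): td
After 3 (parentNode): table
After 4 (firstChild): td
After 5 (nextSibling): head
After 6 (parentNode): table
After 7 (lastChild): head
After 8 (lastChild): th

Answer: valid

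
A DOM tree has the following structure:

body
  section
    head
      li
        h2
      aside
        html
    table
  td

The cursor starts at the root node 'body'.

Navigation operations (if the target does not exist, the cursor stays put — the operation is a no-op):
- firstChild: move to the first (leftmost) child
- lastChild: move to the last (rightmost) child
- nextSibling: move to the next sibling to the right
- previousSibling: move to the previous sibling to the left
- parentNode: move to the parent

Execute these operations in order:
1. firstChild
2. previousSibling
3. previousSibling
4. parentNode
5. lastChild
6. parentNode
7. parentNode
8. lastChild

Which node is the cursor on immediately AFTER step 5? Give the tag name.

Answer: td

Derivation:
After 1 (firstChild): section
After 2 (previousSibling): section (no-op, stayed)
After 3 (previousSibling): section (no-op, stayed)
After 4 (parentNode): body
After 5 (lastChild): td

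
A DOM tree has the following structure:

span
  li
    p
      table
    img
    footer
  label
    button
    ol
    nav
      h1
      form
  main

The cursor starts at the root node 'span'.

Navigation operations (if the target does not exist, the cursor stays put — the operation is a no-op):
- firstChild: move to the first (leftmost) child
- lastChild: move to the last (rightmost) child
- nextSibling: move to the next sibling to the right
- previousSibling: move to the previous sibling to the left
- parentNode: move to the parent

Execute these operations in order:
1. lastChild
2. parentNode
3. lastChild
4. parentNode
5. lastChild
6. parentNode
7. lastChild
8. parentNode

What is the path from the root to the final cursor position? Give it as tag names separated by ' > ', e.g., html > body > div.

Answer: span

Derivation:
After 1 (lastChild): main
After 2 (parentNode): span
After 3 (lastChild): main
After 4 (parentNode): span
After 5 (lastChild): main
After 6 (parentNode): span
After 7 (lastChild): main
After 8 (parentNode): span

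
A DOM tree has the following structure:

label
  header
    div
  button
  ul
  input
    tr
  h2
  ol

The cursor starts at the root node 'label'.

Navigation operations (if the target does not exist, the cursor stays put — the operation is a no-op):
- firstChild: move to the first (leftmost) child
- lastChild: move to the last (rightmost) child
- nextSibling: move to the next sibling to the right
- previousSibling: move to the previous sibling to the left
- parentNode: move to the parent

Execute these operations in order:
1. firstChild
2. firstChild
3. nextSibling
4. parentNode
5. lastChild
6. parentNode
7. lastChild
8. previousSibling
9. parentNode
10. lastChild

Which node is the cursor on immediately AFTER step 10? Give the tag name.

After 1 (firstChild): header
After 2 (firstChild): div
After 3 (nextSibling): div (no-op, stayed)
After 4 (parentNode): header
After 5 (lastChild): div
After 6 (parentNode): header
After 7 (lastChild): div
After 8 (previousSibling): div (no-op, stayed)
After 9 (parentNode): header
After 10 (lastChild): div

Answer: div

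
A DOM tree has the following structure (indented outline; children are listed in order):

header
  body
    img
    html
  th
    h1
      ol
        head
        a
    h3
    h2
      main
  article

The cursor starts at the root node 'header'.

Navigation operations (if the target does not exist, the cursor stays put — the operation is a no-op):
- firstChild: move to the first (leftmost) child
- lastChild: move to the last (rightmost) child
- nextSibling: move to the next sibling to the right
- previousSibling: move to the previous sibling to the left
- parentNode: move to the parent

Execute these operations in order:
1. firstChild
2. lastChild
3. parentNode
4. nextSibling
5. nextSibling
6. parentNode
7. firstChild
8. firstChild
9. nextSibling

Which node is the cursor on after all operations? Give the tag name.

Answer: html

Derivation:
After 1 (firstChild): body
After 2 (lastChild): html
After 3 (parentNode): body
After 4 (nextSibling): th
After 5 (nextSibling): article
After 6 (parentNode): header
After 7 (firstChild): body
After 8 (firstChild): img
After 9 (nextSibling): html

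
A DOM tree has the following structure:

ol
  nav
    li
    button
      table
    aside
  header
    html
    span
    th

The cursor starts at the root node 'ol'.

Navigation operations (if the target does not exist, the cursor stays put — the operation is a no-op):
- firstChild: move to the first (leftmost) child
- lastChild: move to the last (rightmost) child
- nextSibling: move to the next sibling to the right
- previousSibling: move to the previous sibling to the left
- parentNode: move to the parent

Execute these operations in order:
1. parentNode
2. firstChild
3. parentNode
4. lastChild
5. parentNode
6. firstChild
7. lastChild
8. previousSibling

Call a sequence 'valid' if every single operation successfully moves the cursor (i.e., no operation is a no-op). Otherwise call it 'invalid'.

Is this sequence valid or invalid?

After 1 (parentNode): ol (no-op, stayed)
After 2 (firstChild): nav
After 3 (parentNode): ol
After 4 (lastChild): header
After 5 (parentNode): ol
After 6 (firstChild): nav
After 7 (lastChild): aside
After 8 (previousSibling): button

Answer: invalid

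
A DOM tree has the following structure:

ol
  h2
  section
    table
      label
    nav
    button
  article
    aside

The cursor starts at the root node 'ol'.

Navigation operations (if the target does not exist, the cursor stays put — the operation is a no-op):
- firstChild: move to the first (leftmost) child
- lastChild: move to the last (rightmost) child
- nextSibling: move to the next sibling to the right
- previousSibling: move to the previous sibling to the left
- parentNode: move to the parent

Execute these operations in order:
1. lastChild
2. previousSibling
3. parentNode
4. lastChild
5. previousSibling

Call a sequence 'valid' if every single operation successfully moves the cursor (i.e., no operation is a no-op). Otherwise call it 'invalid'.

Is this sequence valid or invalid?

After 1 (lastChild): article
After 2 (previousSibling): section
After 3 (parentNode): ol
After 4 (lastChild): article
After 5 (previousSibling): section

Answer: valid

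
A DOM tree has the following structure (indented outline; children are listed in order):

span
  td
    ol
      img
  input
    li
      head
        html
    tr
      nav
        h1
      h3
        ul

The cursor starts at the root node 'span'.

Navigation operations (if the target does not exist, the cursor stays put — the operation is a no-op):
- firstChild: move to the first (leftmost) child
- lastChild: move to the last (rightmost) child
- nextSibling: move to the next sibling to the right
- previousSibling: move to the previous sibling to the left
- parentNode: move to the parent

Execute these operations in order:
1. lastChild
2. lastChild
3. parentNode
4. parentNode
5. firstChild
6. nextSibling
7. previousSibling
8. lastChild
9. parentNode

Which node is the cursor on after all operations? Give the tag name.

After 1 (lastChild): input
After 2 (lastChild): tr
After 3 (parentNode): input
After 4 (parentNode): span
After 5 (firstChild): td
After 6 (nextSibling): input
After 7 (previousSibling): td
After 8 (lastChild): ol
After 9 (parentNode): td

Answer: td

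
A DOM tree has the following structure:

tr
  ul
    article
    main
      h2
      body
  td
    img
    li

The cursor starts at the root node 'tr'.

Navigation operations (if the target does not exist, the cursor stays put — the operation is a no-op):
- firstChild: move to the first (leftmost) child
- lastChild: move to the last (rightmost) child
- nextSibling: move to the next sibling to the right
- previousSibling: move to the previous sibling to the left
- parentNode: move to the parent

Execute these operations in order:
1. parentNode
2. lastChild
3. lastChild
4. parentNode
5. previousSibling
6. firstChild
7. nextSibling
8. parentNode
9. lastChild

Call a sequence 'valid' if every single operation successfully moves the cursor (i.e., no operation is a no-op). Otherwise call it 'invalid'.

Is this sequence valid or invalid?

After 1 (parentNode): tr (no-op, stayed)
After 2 (lastChild): td
After 3 (lastChild): li
After 4 (parentNode): td
After 5 (previousSibling): ul
After 6 (firstChild): article
After 7 (nextSibling): main
After 8 (parentNode): ul
After 9 (lastChild): main

Answer: invalid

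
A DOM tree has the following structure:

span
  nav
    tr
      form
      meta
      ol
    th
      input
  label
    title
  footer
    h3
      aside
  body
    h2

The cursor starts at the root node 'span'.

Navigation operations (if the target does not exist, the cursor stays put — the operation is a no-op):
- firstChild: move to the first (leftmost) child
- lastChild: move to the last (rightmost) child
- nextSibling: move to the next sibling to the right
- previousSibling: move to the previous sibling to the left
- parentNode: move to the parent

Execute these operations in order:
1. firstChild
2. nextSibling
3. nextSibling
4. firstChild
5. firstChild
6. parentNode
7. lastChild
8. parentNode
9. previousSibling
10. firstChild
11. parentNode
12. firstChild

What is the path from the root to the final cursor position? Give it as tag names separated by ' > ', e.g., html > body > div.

Answer: span > footer > h3 > aside

Derivation:
After 1 (firstChild): nav
After 2 (nextSibling): label
After 3 (nextSibling): footer
After 4 (firstChild): h3
After 5 (firstChild): aside
After 6 (parentNode): h3
After 7 (lastChild): aside
After 8 (parentNode): h3
After 9 (previousSibling): h3 (no-op, stayed)
After 10 (firstChild): aside
After 11 (parentNode): h3
After 12 (firstChild): aside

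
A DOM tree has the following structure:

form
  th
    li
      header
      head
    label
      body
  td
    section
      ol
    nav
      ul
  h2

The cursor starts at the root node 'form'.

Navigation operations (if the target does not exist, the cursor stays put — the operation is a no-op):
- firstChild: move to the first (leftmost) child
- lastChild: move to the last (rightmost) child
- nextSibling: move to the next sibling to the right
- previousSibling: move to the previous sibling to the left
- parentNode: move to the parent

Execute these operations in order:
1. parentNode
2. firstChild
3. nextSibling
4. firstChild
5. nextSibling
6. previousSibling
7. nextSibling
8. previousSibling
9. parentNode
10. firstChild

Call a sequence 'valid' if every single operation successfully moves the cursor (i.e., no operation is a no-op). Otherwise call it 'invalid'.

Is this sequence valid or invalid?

Answer: invalid

Derivation:
After 1 (parentNode): form (no-op, stayed)
After 2 (firstChild): th
After 3 (nextSibling): td
After 4 (firstChild): section
After 5 (nextSibling): nav
After 6 (previousSibling): section
After 7 (nextSibling): nav
After 8 (previousSibling): section
After 9 (parentNode): td
After 10 (firstChild): section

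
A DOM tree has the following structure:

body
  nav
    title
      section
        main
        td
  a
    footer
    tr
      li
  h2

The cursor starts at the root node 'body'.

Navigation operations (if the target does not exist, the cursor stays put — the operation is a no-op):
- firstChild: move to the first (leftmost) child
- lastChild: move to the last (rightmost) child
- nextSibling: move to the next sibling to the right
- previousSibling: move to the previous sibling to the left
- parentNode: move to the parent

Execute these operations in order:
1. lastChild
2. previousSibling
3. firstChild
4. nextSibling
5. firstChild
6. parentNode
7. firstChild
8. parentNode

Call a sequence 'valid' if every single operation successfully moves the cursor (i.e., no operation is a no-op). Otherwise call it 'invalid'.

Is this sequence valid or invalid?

After 1 (lastChild): h2
After 2 (previousSibling): a
After 3 (firstChild): footer
After 4 (nextSibling): tr
After 5 (firstChild): li
After 6 (parentNode): tr
After 7 (firstChild): li
After 8 (parentNode): tr

Answer: valid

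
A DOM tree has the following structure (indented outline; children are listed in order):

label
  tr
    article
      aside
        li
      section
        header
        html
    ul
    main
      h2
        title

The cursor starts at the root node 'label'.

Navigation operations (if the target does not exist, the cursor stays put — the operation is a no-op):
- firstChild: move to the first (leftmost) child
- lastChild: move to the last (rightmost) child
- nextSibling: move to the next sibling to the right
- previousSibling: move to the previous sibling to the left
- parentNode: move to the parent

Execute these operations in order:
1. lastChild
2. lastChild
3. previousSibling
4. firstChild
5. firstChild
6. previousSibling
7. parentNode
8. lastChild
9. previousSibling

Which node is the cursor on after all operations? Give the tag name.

Answer: ul

Derivation:
After 1 (lastChild): tr
After 2 (lastChild): main
After 3 (previousSibling): ul
After 4 (firstChild): ul (no-op, stayed)
After 5 (firstChild): ul (no-op, stayed)
After 6 (previousSibling): article
After 7 (parentNode): tr
After 8 (lastChild): main
After 9 (previousSibling): ul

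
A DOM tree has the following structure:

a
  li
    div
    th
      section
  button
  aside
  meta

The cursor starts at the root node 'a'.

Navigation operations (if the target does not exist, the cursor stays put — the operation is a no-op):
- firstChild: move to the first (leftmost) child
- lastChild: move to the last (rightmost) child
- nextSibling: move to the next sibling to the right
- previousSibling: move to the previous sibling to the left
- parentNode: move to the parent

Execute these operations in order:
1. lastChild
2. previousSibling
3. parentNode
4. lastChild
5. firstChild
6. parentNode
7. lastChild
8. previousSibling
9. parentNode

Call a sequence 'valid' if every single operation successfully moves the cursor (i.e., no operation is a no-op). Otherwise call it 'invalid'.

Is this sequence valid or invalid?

After 1 (lastChild): meta
After 2 (previousSibling): aside
After 3 (parentNode): a
After 4 (lastChild): meta
After 5 (firstChild): meta (no-op, stayed)
After 6 (parentNode): a
After 7 (lastChild): meta
After 8 (previousSibling): aside
After 9 (parentNode): a

Answer: invalid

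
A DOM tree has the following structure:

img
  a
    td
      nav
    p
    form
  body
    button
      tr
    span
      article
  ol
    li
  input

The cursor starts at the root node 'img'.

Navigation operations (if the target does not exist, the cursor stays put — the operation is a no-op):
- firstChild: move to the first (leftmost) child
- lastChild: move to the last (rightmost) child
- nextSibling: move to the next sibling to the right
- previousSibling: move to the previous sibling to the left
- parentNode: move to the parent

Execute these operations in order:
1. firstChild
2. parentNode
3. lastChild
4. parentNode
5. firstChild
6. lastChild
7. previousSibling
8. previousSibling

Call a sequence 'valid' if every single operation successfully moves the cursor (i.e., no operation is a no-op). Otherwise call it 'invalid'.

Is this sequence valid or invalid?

After 1 (firstChild): a
After 2 (parentNode): img
After 3 (lastChild): input
After 4 (parentNode): img
After 5 (firstChild): a
After 6 (lastChild): form
After 7 (previousSibling): p
After 8 (previousSibling): td

Answer: valid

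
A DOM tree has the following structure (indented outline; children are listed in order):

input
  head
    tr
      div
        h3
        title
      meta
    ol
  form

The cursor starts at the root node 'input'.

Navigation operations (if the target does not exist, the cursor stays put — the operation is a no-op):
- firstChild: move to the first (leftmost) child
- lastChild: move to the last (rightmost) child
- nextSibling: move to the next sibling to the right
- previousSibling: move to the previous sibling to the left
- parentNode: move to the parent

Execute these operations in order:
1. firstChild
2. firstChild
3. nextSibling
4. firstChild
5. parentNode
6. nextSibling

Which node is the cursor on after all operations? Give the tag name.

After 1 (firstChild): head
After 2 (firstChild): tr
After 3 (nextSibling): ol
After 4 (firstChild): ol (no-op, stayed)
After 5 (parentNode): head
After 6 (nextSibling): form

Answer: form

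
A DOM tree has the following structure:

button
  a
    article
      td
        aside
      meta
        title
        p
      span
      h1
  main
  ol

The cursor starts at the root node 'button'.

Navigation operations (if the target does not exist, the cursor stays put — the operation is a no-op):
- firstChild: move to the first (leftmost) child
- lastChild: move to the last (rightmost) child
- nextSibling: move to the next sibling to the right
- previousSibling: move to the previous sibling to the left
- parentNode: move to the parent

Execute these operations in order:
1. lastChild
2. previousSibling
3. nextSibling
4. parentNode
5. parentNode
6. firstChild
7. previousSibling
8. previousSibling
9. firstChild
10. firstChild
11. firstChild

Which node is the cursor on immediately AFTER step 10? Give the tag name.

Answer: td

Derivation:
After 1 (lastChild): ol
After 2 (previousSibling): main
After 3 (nextSibling): ol
After 4 (parentNode): button
After 5 (parentNode): button (no-op, stayed)
After 6 (firstChild): a
After 7 (previousSibling): a (no-op, stayed)
After 8 (previousSibling): a (no-op, stayed)
After 9 (firstChild): article
After 10 (firstChild): td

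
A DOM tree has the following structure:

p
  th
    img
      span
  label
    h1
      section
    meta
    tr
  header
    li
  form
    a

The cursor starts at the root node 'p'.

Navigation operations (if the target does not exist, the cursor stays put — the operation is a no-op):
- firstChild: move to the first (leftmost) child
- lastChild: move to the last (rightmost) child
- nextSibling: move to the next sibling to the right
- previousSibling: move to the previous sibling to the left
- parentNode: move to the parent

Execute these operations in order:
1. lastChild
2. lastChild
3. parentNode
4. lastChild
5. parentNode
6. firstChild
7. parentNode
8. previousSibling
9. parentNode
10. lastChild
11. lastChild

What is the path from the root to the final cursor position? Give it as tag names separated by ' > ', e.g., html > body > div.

Answer: p > form > a

Derivation:
After 1 (lastChild): form
After 2 (lastChild): a
After 3 (parentNode): form
After 4 (lastChild): a
After 5 (parentNode): form
After 6 (firstChild): a
After 7 (parentNode): form
After 8 (previousSibling): header
After 9 (parentNode): p
After 10 (lastChild): form
After 11 (lastChild): a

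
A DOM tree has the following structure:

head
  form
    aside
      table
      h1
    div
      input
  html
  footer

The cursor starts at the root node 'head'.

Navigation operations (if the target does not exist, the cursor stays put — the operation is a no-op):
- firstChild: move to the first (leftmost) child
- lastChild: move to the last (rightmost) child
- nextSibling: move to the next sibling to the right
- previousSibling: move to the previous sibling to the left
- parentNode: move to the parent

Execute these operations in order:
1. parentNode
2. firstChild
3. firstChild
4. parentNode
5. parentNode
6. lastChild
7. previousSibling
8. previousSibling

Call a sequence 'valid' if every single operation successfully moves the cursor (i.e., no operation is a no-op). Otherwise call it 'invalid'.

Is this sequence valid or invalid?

Answer: invalid

Derivation:
After 1 (parentNode): head (no-op, stayed)
After 2 (firstChild): form
After 3 (firstChild): aside
After 4 (parentNode): form
After 5 (parentNode): head
After 6 (lastChild): footer
After 7 (previousSibling): html
After 8 (previousSibling): form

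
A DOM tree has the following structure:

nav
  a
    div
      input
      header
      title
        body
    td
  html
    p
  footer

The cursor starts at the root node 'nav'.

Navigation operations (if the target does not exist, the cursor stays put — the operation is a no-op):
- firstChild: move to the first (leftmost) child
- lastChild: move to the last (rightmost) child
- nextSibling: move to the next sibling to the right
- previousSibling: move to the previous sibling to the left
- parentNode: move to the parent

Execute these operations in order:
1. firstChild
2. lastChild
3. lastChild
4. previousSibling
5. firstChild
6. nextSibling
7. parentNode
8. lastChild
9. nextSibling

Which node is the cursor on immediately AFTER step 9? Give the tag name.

Answer: title

Derivation:
After 1 (firstChild): a
After 2 (lastChild): td
After 3 (lastChild): td (no-op, stayed)
After 4 (previousSibling): div
After 5 (firstChild): input
After 6 (nextSibling): header
After 7 (parentNode): div
After 8 (lastChild): title
After 9 (nextSibling): title (no-op, stayed)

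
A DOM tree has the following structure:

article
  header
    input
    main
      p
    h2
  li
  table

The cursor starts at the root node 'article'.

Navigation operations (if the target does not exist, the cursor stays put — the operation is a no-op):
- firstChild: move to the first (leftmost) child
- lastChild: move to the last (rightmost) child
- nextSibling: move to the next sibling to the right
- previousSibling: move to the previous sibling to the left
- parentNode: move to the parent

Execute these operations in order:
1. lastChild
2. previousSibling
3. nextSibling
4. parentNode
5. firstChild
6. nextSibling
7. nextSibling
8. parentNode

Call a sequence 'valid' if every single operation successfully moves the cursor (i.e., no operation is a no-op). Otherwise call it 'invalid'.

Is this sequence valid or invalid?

After 1 (lastChild): table
After 2 (previousSibling): li
After 3 (nextSibling): table
After 4 (parentNode): article
After 5 (firstChild): header
After 6 (nextSibling): li
After 7 (nextSibling): table
After 8 (parentNode): article

Answer: valid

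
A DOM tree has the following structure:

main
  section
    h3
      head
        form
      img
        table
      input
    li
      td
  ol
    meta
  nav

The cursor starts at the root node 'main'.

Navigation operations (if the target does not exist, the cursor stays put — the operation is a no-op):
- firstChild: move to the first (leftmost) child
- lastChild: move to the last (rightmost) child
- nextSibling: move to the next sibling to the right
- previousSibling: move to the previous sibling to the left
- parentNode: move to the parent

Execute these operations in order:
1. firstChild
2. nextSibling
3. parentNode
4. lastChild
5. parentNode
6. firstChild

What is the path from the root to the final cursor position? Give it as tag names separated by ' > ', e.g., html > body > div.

After 1 (firstChild): section
After 2 (nextSibling): ol
After 3 (parentNode): main
After 4 (lastChild): nav
After 5 (parentNode): main
After 6 (firstChild): section

Answer: main > section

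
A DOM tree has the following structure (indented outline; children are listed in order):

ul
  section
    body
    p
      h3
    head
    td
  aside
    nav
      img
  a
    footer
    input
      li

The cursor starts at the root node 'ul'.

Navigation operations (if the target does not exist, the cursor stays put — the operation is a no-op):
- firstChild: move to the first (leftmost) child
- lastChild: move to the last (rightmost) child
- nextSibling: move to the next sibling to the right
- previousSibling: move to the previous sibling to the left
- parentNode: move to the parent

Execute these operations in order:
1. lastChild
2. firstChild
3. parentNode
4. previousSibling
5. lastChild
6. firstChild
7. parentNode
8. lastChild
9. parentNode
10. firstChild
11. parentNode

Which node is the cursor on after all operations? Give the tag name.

Answer: nav

Derivation:
After 1 (lastChild): a
After 2 (firstChild): footer
After 3 (parentNode): a
After 4 (previousSibling): aside
After 5 (lastChild): nav
After 6 (firstChild): img
After 7 (parentNode): nav
After 8 (lastChild): img
After 9 (parentNode): nav
After 10 (firstChild): img
After 11 (parentNode): nav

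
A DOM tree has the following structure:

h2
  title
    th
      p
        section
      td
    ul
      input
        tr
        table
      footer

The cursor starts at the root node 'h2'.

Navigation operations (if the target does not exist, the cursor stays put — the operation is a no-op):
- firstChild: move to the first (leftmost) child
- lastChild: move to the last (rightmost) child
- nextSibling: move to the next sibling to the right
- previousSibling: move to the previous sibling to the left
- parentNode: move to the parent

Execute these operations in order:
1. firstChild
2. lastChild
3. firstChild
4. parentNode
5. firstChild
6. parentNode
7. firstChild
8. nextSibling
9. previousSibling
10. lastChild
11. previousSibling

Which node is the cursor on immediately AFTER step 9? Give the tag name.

After 1 (firstChild): title
After 2 (lastChild): ul
After 3 (firstChild): input
After 4 (parentNode): ul
After 5 (firstChild): input
After 6 (parentNode): ul
After 7 (firstChild): input
After 8 (nextSibling): footer
After 9 (previousSibling): input

Answer: input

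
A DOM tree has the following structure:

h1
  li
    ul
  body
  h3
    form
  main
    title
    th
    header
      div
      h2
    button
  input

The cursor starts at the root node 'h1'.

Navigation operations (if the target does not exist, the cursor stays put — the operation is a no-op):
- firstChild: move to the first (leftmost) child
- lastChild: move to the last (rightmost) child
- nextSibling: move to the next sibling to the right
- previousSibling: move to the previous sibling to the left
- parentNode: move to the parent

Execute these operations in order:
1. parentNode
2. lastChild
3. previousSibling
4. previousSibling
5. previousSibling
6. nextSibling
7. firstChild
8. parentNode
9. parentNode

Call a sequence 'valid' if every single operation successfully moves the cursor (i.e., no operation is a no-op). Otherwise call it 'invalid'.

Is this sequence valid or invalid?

After 1 (parentNode): h1 (no-op, stayed)
After 2 (lastChild): input
After 3 (previousSibling): main
After 4 (previousSibling): h3
After 5 (previousSibling): body
After 6 (nextSibling): h3
After 7 (firstChild): form
After 8 (parentNode): h3
After 9 (parentNode): h1

Answer: invalid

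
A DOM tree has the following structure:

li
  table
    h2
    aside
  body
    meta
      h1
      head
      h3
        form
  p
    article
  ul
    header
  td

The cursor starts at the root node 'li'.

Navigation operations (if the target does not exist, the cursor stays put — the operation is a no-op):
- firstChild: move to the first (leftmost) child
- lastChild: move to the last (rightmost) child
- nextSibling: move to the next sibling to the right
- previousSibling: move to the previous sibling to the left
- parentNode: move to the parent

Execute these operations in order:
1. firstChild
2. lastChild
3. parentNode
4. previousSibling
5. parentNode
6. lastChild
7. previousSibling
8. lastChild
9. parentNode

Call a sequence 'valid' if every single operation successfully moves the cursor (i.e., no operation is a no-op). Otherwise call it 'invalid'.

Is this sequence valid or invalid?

After 1 (firstChild): table
After 2 (lastChild): aside
After 3 (parentNode): table
After 4 (previousSibling): table (no-op, stayed)
After 5 (parentNode): li
After 6 (lastChild): td
After 7 (previousSibling): ul
After 8 (lastChild): header
After 9 (parentNode): ul

Answer: invalid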